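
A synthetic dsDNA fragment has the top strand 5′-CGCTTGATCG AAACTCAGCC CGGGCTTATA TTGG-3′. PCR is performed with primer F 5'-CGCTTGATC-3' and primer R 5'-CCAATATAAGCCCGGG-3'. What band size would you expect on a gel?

Forward primer CGCTTGATC is found on the top strand at positions 1–9.
Reverse complement of the reverse primer: CCCGGGCTTATATTGG. This occurs on the top strand at positions 19–34.
Amplicon spans positions 1–34: 34 bp.

34 bp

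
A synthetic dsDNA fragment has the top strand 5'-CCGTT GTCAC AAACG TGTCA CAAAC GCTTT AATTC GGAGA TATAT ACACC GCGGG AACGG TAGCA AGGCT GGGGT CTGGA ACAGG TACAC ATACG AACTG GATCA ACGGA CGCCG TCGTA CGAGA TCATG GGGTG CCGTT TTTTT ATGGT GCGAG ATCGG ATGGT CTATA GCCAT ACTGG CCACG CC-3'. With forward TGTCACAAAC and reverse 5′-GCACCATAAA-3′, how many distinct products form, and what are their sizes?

The forward primer TGTCACAAAC matches the top strand at positions 5–14, 16–25.
The reverse primer's reverse complement is TTTATGGTGC, matching at positions 143–152.
Each forward site pairs with the reverse site to give a product ending at position 152: sizes 148, 137 bp.

Two products: 148 bp, 137 bp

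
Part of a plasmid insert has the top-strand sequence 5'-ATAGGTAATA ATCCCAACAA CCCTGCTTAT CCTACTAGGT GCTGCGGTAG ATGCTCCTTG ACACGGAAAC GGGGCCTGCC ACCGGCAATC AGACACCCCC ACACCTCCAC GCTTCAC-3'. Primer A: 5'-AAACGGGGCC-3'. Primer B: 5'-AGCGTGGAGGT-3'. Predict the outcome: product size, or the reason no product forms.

Yes — a 47 bp product.

Primer A (AAACGGGGCC) matches the top strand at positions 67–76; it acts as a forward primer.
Primer B's reverse complement is ACCTCCACGCT, matching the top strand at positions 103–113; it acts as a reverse primer.
The 3' ends face each other across positions 67–113, giving a 47 bp product.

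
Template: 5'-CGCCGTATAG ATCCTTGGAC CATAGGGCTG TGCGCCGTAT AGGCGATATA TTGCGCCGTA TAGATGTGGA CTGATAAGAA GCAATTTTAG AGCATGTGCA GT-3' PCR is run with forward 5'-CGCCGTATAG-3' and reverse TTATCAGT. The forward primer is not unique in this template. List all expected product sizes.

The forward primer CGCCGTATAG matches the top strand at positions 1–10, 33–42, 54–63.
The reverse primer's reverse complement is ACTGATAA, matching at positions 70–77.
Each forward site pairs with the reverse site to give a product ending at position 77: sizes 77, 45, 24 bp.

77 bp, 45 bp, 24 bp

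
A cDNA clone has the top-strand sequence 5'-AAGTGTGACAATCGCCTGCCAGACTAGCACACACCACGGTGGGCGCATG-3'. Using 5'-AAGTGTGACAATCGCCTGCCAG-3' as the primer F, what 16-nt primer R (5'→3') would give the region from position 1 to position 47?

The product's 3' end on the top strand is position 47.
The reverse primer anneals to the top strand over positions 32–47, i.e. to CACCACGGTGGGCGCA.
Its sequence written 5'→3' is the reverse complement: TGCGCCCACCGTGGTG.

5'-TGCGCCCACCGTGGTG-3'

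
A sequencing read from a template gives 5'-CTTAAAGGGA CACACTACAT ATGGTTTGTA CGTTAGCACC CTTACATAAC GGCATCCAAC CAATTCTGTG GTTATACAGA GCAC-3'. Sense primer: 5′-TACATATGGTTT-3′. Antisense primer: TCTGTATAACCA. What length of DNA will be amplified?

The forward primer matches the template at positions 16–27.
Reverse complement of the reverse primer: TGGTTATACAGA. This occurs on the top strand at positions 69–80.
The product runs from position 16 to position 80, so its length is 80 − 16 + 1 = 65 bp.

65 bp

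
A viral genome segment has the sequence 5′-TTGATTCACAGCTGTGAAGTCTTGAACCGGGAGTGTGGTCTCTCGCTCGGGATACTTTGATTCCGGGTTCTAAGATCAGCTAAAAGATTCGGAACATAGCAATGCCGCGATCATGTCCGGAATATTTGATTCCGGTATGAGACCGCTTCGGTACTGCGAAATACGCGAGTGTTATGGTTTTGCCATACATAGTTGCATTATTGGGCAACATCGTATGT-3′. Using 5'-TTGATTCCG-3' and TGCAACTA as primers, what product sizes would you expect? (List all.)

The forward primer TTGATTCCG matches the top strand at positions 57–65, 126–134.
The reverse primer's reverse complement is TAGTTGCA, matching at positions 190–197.
Each forward site pairs with the reverse site to give a product ending at position 197: sizes 141, 72 bp.

141 bp, 72 bp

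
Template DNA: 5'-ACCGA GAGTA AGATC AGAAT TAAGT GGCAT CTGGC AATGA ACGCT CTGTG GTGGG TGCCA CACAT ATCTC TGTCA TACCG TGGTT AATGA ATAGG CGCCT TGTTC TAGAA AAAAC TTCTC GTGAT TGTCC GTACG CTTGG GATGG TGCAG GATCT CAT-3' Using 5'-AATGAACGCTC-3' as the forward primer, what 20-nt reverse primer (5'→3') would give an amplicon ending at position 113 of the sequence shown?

5'-TTTTTCTAGAACAAGGCGCC-3'

The forward primer binds at positions 36–46; the product's 3' end on the top strand is position 113.
The reverse primer anneals to the top strand over positions 94–113, i.e. to GGCGCCTTGTTCTAGAAAAA.
Its sequence written 5'→3' is the reverse complement: TTTTTCTAGAACAAGGCGCC.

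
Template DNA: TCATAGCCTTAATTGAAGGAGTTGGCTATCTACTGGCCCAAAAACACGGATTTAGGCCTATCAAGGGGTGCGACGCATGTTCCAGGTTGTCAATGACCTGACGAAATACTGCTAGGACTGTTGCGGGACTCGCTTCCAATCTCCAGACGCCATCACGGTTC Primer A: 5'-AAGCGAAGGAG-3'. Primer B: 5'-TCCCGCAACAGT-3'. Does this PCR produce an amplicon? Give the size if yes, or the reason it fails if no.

Primer A (AAGCGAAGGAG) does not match the top strand, and its reverse complement CTCCTTCGCTT does not match either.
With no annealing site for primer A, no amplification occurs.

No product — primer A has no binding site in the template.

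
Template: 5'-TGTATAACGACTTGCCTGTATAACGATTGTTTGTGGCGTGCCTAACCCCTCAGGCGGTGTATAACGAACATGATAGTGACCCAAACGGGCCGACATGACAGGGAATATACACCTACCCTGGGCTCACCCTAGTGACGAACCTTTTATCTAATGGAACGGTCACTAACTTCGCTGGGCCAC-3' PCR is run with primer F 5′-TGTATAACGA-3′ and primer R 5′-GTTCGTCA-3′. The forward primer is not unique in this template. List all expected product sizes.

The forward primer TGTATAACGA matches the top strand at positions 1–10, 17–26, 58–67.
The reverse primer's reverse complement is TGACGAAC, matching at positions 133–140.
Each forward site pairs with the reverse site to give a product ending at position 140: sizes 140, 124, 83 bp.

140 bp, 124 bp, 83 bp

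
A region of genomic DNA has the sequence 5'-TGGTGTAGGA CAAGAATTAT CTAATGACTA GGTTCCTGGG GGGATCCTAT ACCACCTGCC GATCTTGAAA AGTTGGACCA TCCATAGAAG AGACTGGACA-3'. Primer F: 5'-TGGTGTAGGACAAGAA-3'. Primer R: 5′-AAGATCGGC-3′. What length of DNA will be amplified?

Forward primer TGGTGTAGGACAAGAA is found on the top strand at positions 1–16.
Taking the reverse complement of AAGATCGGC gives GCCGATCTT, found at positions 58–66 on the template; the primer anneals here to the top strand with its 3' end pointing upstream.
The product runs from position 1 to position 66, so its length is 66 − 1 + 1 = 66 bp.

66 bp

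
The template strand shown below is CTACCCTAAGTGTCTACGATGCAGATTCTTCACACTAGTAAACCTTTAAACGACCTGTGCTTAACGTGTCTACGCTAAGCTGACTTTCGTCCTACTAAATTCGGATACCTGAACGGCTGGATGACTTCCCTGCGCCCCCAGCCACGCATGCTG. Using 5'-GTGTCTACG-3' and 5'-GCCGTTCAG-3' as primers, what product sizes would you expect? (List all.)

The forward primer GTGTCTACG matches the top strand at positions 10–18, 66–74.
The reverse primer's reverse complement is CTGAACGGC, matching at positions 109–117.
Each forward site pairs with the reverse site to give a product ending at position 117: sizes 108, 52 bp.

108 bp, 52 bp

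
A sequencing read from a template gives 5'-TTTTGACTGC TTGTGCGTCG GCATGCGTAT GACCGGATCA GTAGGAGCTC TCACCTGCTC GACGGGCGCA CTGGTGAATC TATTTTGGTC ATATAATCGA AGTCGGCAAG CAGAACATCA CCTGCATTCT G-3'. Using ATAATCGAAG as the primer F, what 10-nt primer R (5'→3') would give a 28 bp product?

The forward primer binds at positions 93–102, so a 28 bp product ends at position 93 + 28 − 1 = 120.
The reverse primer anneals to the top strand over positions 111–120, i.e. to CAGAACATCA.
Its sequence written 5'→3' is the reverse complement: TGATGTTCTG.

5'-TGATGTTCTG-3'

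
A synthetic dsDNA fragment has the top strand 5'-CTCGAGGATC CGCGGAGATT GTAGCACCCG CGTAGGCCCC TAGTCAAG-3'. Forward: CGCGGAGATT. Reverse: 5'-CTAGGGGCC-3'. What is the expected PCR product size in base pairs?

33 bp

The forward primer matches the template at positions 11–20.
Reverse complement of the reverse primer: GGCCCCTAG. This occurs on the top strand at positions 35–43.
Amplicon spans positions 11–43: 33 bp.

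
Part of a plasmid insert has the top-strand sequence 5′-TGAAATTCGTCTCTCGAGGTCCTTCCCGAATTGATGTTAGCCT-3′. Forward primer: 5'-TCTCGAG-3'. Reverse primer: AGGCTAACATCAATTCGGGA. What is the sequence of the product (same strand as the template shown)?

5'-TCTCGAGGTCCTTCCCGAATTGATGTTAGCCT-3'

Scanning the template, TCTCGAG occurs at positions 12–18; this primer anneals to the bottom strand there with its 3' end pointing downstream.
The reverse primer's reverse complement is TCCCGAATTGATGTTAGCCT, which matches the template at positions 24–43.
The product is the template from position 12 through 43 (32 bp).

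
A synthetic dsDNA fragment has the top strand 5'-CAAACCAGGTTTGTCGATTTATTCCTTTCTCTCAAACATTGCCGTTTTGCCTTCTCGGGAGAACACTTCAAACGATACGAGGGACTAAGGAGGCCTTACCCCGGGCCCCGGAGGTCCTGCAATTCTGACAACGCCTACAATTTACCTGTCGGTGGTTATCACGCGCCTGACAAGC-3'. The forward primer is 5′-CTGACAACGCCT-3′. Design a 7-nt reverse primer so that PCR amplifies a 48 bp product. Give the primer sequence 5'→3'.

5'-TGTCAGG-3'

The forward primer binds at positions 125–136, so a 48 bp product ends at position 125 + 48 − 1 = 172.
The reverse primer anneals to the top strand over positions 166–172, i.e. to CCTGACA.
Its sequence written 5'→3' is the reverse complement: TGTCAGG.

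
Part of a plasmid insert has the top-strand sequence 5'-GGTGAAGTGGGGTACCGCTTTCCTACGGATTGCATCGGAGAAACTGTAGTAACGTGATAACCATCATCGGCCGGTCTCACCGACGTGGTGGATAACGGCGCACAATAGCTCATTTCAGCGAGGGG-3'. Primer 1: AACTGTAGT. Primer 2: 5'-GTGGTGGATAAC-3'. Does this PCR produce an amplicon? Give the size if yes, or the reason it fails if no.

Primer 1 (AACTGTAGT) matches the top strand at positions 42–50 (3' end points downstream).
Primer 2 (GTGGTGGATAAC) also matches the top strand directly, at positions 85–96 — its reverse complement GTTATCCACCAC is not present.
Both primers anneal to the bottom strand with 3' ends pointing the same way, so neither can prime synthesis back toward the other.

No product — both primers anneal to the same strand and extend in the same direction.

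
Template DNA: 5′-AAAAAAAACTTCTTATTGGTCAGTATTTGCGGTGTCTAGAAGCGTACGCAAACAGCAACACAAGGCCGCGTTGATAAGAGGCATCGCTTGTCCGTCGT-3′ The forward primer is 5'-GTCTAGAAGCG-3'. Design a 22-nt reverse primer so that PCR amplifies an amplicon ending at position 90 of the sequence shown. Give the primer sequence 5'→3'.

5'-CAAGCGATGCCTCTTATCAACG-3'

The forward primer binds at positions 34–44; the product's 3' end on the top strand is position 90.
The reverse primer anneals to the top strand over positions 69–90, i.e. to CGTTGATAAGAGGCATCGCTTG.
Its sequence written 5'→3' is the reverse complement: CAAGCGATGCCTCTTATCAACG.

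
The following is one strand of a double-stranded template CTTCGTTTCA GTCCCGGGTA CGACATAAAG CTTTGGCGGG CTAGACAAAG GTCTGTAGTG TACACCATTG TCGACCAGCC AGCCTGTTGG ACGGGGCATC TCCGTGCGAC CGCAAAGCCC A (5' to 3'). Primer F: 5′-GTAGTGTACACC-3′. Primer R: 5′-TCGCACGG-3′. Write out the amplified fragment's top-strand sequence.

5'-GTAGTGTACACCATTGTCGACCAGCCAGCCTGTTGGACGGGGCATCTCCGTGCGA-3'

Forward primer GTAGTGTACACC is found on the top strand at positions 55–66.
Taking the reverse complement of TCGCACGG gives CCGTGCGA, found at positions 102–109 on the template; the primer anneals here to the top strand with its 3' end pointing upstream.
The product is the template from position 55 through 109 (55 bp).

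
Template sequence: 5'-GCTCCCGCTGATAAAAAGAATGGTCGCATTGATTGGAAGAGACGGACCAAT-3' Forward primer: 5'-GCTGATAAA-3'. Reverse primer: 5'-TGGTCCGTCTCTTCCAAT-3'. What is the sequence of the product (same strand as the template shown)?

5'-GCTGATAAAAAGAATGGTCGCATTGATTGGAAGAGACGGACCA-3'

Forward primer GCTGATAAA is found on the top strand at positions 7–15.
Taking the reverse complement of TGGTCCGTCTCTTCCAAT gives ATTGGAAGAGACGGACCA, found at positions 32–49 on the template; the primer anneals here to the top strand with its 3' end pointing upstream.
The product is the template from position 7 through 49 (43 bp).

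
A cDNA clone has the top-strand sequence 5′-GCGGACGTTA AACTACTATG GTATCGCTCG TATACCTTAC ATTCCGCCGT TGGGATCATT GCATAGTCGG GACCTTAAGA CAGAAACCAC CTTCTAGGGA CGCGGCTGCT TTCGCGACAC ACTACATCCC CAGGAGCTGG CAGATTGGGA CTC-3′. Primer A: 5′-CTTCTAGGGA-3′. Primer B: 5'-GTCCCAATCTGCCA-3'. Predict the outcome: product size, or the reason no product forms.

Primer A (CTTCTAGGGA) matches the top strand at positions 91–100; it acts as a forward primer.
Primer B's reverse complement is TGGCAGATTGGGAC, matching the top strand at positions 138–151; it acts as a reverse primer.
The 3' ends face each other across positions 91–151, giving a 61 bp product.

Yes — a 61 bp product.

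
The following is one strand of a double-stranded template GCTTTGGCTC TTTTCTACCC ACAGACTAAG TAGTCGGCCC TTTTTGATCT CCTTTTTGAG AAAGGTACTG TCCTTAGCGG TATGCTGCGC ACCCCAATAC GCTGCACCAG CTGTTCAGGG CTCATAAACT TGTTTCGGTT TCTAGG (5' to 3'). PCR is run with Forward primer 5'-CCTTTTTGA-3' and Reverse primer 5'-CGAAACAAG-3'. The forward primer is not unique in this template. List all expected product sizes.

99 bp, 87 bp

The forward primer CCTTTTTGA matches the top strand at positions 39–47, 51–59.
The reverse primer's reverse complement is CTTGTTTCG, matching at positions 129–137.
Each forward site pairs with the reverse site to give a product ending at position 137: sizes 99, 87 bp.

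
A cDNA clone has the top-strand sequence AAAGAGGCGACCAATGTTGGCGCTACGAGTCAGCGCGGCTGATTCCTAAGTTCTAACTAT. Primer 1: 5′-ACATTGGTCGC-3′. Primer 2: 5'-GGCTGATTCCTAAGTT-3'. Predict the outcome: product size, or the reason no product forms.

No product — the primers' 3' ends point away from each other.

Primer 1 (ACATTGGTCGC) has reverse complement GCGACCAATGT, which matches the top strand at positions 7–17; primer 1 anneals to the top strand there with its 3' end pointing upstream toward position 7.
Primer 2 (GGCTGATTCCTAAGTT) matches the top strand directly at positions 37–52; it anneals to the bottom strand with its 3' end pointing downstream toward position 52.
The 3' ends diverge (primer 1 extends toward position 1, primer 2 toward position 60), so the primers never converge on a shared product.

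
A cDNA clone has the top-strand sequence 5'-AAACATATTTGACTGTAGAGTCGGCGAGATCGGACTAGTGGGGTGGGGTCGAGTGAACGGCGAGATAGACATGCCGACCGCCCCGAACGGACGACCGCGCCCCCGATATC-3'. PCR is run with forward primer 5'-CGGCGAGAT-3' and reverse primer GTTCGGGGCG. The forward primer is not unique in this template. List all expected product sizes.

67 bp, 31 bp

The forward primer CGGCGAGAT matches the top strand at positions 22–30, 58–66.
The reverse primer's reverse complement is CGCCCCGAAC, matching at positions 79–88.
Each forward site pairs with the reverse site to give a product ending at position 88: sizes 67, 31 bp.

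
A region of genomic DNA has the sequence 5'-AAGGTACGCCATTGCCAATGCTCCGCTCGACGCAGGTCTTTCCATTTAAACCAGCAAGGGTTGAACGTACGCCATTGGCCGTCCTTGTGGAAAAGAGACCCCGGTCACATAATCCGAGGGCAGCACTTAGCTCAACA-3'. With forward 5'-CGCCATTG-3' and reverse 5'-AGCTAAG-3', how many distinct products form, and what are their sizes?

The forward primer CGCCATTG matches the top strand at positions 7–14, 70–77.
The reverse primer's reverse complement is CTTAGCT, matching at positions 126–132.
Each forward site pairs with the reverse site to give a product ending at position 132: sizes 126, 63 bp.

Two products: 126 bp, 63 bp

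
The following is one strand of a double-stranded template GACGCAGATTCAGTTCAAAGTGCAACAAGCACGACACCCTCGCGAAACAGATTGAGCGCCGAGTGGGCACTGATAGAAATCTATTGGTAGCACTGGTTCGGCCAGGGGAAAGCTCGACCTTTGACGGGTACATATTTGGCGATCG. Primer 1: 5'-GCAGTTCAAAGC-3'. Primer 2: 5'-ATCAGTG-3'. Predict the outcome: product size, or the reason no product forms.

Primer 1 (GCAGTTCAAAGC) does not match the top strand, and its reverse complement GCTTTGAACTGC does not match either.
With no annealing site for primer 1, no amplification occurs.

No product — primer 1 has no binding site in the template.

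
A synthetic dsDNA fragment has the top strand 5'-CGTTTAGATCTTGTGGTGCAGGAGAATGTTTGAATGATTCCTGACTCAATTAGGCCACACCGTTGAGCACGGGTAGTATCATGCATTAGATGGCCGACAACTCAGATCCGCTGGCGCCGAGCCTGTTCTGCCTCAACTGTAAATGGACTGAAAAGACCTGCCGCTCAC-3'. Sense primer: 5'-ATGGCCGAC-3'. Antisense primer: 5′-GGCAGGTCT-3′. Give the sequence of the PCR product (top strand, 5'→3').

The forward primer matches the template at positions 90–98.
The reverse primer's reverse complement is AGACCTGCC, which matches the template at positions 154–162.
The product is the template from position 90 through 162 (73 bp).

5'-ATGGCCGACAACTCAGATCCGCTGGCGCCGAGCCTGTTCTGCCTCAACTGTAAATGGACTGAAAAGACCTGCC-3'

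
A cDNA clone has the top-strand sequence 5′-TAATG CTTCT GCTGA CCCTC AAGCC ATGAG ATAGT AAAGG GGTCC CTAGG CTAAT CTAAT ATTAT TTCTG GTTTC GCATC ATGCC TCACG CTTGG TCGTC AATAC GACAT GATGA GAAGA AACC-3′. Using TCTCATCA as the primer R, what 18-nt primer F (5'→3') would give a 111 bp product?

The reverse primer's reverse complement TGATGAGA matches the template at positions 110–117, so the product ends at position 117.
A 111 bp product then starts at position 117 − 111 + 1 = 7.
The forward primer is identical to the top strand there: TTCTGCTGACCCTCAAGC.

5'-TTCTGCTGACCCTCAAGC-3'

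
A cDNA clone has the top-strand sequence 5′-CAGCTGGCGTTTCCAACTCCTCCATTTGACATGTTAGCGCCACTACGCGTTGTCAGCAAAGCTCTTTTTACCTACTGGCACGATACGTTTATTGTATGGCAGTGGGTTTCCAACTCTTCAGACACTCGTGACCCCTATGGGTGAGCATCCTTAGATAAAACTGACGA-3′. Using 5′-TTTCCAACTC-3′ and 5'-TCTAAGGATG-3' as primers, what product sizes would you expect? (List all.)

The forward primer TTTCCAACTC matches the top strand at positions 10–19, 107–116.
The reverse primer's reverse complement is CATCCTTAGA, matching at positions 146–155.
Each forward site pairs with the reverse site to give a product ending at position 155: sizes 146, 49 bp.

146 bp, 49 bp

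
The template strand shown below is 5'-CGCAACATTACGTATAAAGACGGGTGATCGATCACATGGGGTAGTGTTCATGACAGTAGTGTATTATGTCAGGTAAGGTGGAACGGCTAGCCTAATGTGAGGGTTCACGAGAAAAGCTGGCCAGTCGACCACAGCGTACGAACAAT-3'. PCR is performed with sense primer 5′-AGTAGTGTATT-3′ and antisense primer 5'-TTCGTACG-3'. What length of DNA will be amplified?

Scanning the template, AGTAGTGTATT occurs at positions 55–65; this primer anneals to the bottom strand there with its 3' end pointing downstream.
The reverse primer's reverse complement is CGTACGAA, which matches the template at positions 135–142.
Product length = (reverse-primer end) − (forward-primer start) + 1 = 142 − 55 + 1 = 88 bp.

88 bp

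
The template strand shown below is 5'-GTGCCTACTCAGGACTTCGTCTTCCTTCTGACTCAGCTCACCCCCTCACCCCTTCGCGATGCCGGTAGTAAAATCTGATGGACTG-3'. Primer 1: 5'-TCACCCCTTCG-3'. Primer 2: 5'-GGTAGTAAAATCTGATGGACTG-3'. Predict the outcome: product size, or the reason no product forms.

Primer 1 (TCACCCCTTCG) matches the top strand at positions 46–56 (3' end points downstream).
Primer 2 (GGTAGTAAAATCTGATGGACTG) also matches the top strand directly, at positions 64–85 — its reverse complement CAGTCCATCAGATTTTACTACC is not present.
Both primers anneal to the bottom strand with 3' ends pointing the same way, so neither can prime synthesis back toward the other.

No product — both primers anneal to the same strand and extend in the same direction.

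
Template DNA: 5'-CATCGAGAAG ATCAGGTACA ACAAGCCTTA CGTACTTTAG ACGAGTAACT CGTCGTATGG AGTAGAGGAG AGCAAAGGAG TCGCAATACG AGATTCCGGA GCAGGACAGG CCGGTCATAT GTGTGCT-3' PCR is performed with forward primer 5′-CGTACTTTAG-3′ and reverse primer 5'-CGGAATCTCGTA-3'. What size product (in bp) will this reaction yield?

The forward primer matches the template at positions 31–40.
Taking the reverse complement of CGGAATCTCGTA gives TACGAGATTCCG, found at positions 87–98 on the template; the primer anneals here to the top strand with its 3' end pointing upstream.
The product runs from position 31 to position 98, so its length is 98 − 31 + 1 = 68 bp.

68 bp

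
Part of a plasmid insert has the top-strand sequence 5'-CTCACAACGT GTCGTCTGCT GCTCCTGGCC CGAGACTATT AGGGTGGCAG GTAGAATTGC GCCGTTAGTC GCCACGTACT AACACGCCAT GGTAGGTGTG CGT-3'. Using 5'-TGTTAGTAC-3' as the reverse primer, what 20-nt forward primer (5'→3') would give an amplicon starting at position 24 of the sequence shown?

5'-CCTGGCCCGAGACTATTAGG-3'

The reverse primer's reverse complement GTACTAACA matches the template at positions 76–84; the product starts at position 24.
The forward primer is identical to the top strand over positions 24–43: CCTGGCCCGAGACTATTAGG.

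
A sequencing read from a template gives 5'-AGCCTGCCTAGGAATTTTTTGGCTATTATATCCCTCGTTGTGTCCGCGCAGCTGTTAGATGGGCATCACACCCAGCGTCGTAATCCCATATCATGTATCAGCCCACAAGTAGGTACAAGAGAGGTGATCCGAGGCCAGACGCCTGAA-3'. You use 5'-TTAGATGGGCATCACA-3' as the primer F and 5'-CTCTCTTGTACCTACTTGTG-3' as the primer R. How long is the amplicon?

69 bp

The forward primer matches the template at positions 55–70.
Taking the reverse complement of CTCTCTTGTACCTACTTGTG gives CACAAGTAGGTACAAGAGAG, found at positions 104–123 on the template; the primer anneals here to the top strand with its 3' end pointing upstream.
Amplicon spans positions 55–123: 69 bp.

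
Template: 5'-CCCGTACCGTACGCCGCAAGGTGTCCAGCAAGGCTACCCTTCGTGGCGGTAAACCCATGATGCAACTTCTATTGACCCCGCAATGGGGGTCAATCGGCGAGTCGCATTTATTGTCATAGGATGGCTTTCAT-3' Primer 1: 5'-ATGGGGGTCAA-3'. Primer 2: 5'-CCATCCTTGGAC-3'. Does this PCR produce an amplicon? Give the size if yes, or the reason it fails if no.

Primer 2 (CCATCCTTGGAC) does not match the top strand, and its reverse complement GTCCAAGGATGG does not match either.
With no annealing site for primer 2, no amplification occurs.

No product — primer 2 has no binding site in the template.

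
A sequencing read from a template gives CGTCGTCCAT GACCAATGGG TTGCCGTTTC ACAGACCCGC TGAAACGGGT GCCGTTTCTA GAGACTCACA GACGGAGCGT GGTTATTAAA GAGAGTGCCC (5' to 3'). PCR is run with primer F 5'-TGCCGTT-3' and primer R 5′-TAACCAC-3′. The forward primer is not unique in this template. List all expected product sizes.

The forward primer TGCCGTT matches the top strand at positions 22–28, 50–56.
The reverse primer's reverse complement is GTGGTTA, matching at positions 79–85.
Each forward site pairs with the reverse site to give a product ending at position 85: sizes 64, 36 bp.

64 bp, 36 bp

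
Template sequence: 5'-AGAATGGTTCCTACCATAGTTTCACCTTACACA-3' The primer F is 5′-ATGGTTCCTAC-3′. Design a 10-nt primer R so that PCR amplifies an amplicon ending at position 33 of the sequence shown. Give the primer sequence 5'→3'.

5'-TGTGTAAGGT-3'

The forward primer binds at positions 4–14; the product's 3' end on the top strand is position 33.
The reverse primer anneals to the top strand over positions 24–33, i.e. to ACCTTACACA.
Its sequence written 5'→3' is the reverse complement: TGTGTAAGGT.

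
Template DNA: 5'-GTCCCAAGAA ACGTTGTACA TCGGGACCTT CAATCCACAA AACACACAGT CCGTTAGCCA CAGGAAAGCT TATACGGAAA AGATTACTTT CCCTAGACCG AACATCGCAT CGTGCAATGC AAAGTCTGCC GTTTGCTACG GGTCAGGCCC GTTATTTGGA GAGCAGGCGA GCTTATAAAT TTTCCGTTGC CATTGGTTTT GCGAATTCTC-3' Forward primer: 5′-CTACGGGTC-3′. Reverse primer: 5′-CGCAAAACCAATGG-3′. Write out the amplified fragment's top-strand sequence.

5'-CTACGGGTCAGGCCCGTTATTTGGAGAGCAGGCGAGCTTATAAATTTTCCGTTGCCATTGGTTTTGCG-3'

Scanning the template, CTACGGGTC occurs at positions 136–144; this primer anneals to the bottom strand there with its 3' end pointing downstream.
The reverse primer's reverse complement is CCATTGGTTTTGCG, which matches the template at positions 190–203.
The product is the template from position 136 through 203 (68 bp).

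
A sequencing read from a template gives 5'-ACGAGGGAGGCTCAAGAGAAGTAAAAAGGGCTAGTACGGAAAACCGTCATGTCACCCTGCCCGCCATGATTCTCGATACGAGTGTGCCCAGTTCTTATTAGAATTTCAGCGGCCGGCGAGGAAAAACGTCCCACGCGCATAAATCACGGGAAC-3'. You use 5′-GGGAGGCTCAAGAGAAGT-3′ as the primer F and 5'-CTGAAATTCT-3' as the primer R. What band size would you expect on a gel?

The forward primer matches the template at positions 5–22.
The reverse primer's reverse complement is AGAATTTCAG, which matches the template at positions 100–109.
Amplicon spans positions 5–109: 105 bp.

105 bp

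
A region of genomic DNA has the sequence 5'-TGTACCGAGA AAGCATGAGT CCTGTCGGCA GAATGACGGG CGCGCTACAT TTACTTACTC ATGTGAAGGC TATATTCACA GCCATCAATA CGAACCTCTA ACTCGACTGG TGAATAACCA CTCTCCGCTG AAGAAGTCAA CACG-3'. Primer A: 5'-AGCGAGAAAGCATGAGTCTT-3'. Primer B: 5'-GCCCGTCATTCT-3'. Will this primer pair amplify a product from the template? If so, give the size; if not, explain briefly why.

Primer A (AGCGAGAAAGCATGAGTCTT) does not match the top strand, and its reverse complement AAGACTCATGCTTTCTCGCT does not match either.
With no annealing site for primer A, no amplification occurs.

No product — primer A has no binding site in the template.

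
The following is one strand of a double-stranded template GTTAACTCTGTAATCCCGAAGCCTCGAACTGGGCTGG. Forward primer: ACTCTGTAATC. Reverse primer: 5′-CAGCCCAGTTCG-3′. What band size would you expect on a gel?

32 bp

Scanning the template, ACTCTGTAATC occurs at positions 5–15; this primer anneals to the bottom strand there with its 3' end pointing downstream.
The reverse primer's reverse complement is CGAACTGGGCTG, which matches the template at positions 25–36.
Product length = (reverse-primer end) − (forward-primer start) + 1 = 36 − 5 + 1 = 32 bp.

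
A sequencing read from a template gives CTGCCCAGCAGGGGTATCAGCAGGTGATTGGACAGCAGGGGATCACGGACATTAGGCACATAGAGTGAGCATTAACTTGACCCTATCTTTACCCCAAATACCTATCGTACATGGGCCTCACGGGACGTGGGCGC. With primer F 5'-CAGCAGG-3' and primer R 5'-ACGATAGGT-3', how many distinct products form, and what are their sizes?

The forward primer CAGCAGG matches the top strand at positions 6–12, 18–24, 33–39.
The reverse primer's reverse complement is ACCTATCGT, matching at positions 100–108.
Each forward site pairs with the reverse site to give a product ending at position 108: sizes 103, 91, 76 bp.

Three products: 103 bp, 91 bp, 76 bp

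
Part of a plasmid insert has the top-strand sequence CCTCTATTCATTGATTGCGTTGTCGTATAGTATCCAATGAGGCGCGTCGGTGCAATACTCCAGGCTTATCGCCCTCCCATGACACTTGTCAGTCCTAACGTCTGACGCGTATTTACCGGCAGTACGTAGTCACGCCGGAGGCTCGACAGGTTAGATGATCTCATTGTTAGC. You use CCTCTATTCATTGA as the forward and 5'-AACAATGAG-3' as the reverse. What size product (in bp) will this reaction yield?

168 bp

Scanning the template, CCTCTATTCATTGA occurs at positions 1–14; this primer anneals to the bottom strand there with its 3' end pointing downstream.
Reverse complement of the reverse primer: CTCATTGTT. This occurs on the top strand at positions 160–168.
Product length = (reverse-primer end) − (forward-primer start) + 1 = 168 − 1 + 1 = 168 bp.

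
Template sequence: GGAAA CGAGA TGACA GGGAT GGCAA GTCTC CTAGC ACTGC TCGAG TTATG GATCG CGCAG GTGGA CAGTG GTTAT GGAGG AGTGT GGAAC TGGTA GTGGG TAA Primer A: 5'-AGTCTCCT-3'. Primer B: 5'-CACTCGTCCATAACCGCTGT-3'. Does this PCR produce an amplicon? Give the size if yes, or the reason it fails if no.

No product — primer B has no binding site in the template.

Primer B (CACTCGTCCATAACCGCTGT) does not match the top strand, and its reverse complement ACAGCGGTTATGGACGAGTG does not match either.
With no annealing site for primer B, no amplification occurs.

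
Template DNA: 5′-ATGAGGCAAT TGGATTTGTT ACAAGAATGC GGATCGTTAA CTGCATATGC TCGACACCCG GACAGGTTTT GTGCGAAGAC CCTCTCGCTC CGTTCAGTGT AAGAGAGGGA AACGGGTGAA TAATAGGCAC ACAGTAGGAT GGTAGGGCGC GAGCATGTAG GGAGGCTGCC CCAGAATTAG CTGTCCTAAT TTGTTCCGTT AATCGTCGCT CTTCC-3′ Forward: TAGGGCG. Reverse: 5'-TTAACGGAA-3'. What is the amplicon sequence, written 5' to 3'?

Scanning the template, TAGGGCG occurs at positions 143–149; this primer anneals to the bottom strand there with its 3' end pointing downstream.
Taking the reverse complement of TTAACGGAA gives TTCCGTTAA, found at positions 194–202 on the template; the primer anneals here to the top strand with its 3' end pointing upstream.
The product is the template from position 143 through 202 (60 bp).

5'-TAGGGCGCGAGCATGTAGGGAGGCTGCCCCAGAATTAGCTGTCCTAATTTGTTCCGTTAA-3'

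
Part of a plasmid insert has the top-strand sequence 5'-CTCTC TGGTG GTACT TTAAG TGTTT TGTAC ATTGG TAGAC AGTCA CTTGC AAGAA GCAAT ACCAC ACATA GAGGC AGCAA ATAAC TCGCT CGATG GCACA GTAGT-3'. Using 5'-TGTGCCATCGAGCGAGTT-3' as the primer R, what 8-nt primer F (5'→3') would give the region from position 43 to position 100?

5'-TCACTTGC-3'

The reverse primer's reverse complement AACTCGCTCGATGGCACA matches the template at positions 83–100; the product starts at position 43.
The forward primer is identical to the top strand over positions 43–50: TCACTTGC.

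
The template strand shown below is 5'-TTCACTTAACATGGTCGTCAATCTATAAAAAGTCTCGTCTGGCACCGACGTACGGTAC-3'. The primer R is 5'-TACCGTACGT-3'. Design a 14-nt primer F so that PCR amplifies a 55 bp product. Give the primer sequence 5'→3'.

5'-CACTTAACATGGTC-3'

The reverse primer's reverse complement ACGTACGGTA matches the template at positions 48–57, so the product ends at position 57.
A 55 bp product then starts at position 57 − 55 + 1 = 3.
The forward primer is identical to the top strand there: CACTTAACATGGTC.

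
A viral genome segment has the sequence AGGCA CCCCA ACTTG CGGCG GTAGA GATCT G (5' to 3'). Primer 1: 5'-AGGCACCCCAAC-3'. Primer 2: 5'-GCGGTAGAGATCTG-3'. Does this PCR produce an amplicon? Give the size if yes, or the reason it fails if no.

Primer 1 (AGGCACCCCAAC) matches the top strand at positions 1–12 (3' end points downstream).
Primer 2 (GCGGTAGAGATCTG) also matches the top strand directly, at positions 18–31 — its reverse complement CAGATCTCTACCGC is not present.
Both primers anneal to the bottom strand with 3' ends pointing the same way, so neither can prime synthesis back toward the other.

No product — both primers anneal to the same strand and extend in the same direction.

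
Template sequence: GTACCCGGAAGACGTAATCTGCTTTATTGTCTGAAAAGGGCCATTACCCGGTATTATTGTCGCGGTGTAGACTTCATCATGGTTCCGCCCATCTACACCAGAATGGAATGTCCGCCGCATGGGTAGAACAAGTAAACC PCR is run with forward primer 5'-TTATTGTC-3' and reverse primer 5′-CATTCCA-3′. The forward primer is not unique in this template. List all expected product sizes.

The forward primer TTATTGTC matches the top strand at positions 24–31, 54–61.
The reverse primer's reverse complement is TGGAATG, matching at positions 104–110.
Each forward site pairs with the reverse site to give a product ending at position 110: sizes 87, 57 bp.

87 bp, 57 bp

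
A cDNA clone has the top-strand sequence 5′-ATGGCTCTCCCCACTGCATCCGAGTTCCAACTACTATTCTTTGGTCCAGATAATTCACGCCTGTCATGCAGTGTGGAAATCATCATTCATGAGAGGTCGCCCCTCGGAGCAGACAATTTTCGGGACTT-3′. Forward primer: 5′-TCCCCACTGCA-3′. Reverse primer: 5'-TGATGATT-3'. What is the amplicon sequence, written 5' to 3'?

Forward primer TCCCCACTGCA is found on the top strand at positions 8–18.
The reverse primer's reverse complement is AATCATCA, which matches the template at positions 78–85.
The product is the template from position 8 through 85 (78 bp).

5'-TCCCCACTGCATCCGAGTTCCAACTACTATTCTTTGGTCCAGATAATTCACGCCTGTCATGCAGTGTGGAAATCATCA-3'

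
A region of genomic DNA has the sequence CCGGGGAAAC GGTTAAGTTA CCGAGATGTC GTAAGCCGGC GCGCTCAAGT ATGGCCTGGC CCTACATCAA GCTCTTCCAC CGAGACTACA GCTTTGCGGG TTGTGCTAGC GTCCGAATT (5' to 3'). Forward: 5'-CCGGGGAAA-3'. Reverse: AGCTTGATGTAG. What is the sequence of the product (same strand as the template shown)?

5'-CCGGGGAAACGGTTAAGTTACCGAGATGTCGTAAGCCGGCGCGCTCAAGTATGGCCTGGCCCTACATCAAGCT-3'

The forward primer matches the template at positions 1–9.
Taking the reverse complement of AGCTTGATGTAG gives CTACATCAAGCT, found at positions 62–73 on the template; the primer anneals here to the top strand with its 3' end pointing upstream.
The product is the template from position 1 through 73 (73 bp).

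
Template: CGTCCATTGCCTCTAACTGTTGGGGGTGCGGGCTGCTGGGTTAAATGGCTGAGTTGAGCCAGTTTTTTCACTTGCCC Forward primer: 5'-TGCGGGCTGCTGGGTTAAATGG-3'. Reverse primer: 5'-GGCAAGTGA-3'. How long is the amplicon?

50 bp

Scanning the template, TGCGGGCTGCTGGGTTAAATGG occurs at positions 27–48; this primer anneals to the bottom strand there with its 3' end pointing downstream.
Reverse complement of the reverse primer: TCACTTGCC. This occurs on the top strand at positions 68–76.
The product runs from position 27 to position 76, so its length is 76 − 27 + 1 = 50 bp.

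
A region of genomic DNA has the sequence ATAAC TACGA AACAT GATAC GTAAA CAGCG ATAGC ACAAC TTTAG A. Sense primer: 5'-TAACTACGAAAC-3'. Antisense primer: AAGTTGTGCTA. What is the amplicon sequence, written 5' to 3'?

Forward primer TAACTACGAAAC is found on the top strand at positions 2–13.
Taking the reverse complement of AAGTTGTGCTA gives TAGCACAACTT, found at positions 32–42 on the template; the primer anneals here to the top strand with its 3' end pointing upstream.
The product is the template from position 2 through 42 (41 bp).

5'-TAACTACGAAACATGATACGTAAACAGCGATAGCACAACTT-3'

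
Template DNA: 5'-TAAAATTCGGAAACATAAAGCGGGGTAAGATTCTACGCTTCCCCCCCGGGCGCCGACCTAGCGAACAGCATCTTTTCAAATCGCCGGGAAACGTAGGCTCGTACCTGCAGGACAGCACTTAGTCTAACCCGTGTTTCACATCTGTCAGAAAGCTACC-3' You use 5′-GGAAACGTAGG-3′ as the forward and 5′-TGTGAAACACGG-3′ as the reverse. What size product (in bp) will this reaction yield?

Forward primer GGAAACGTAGG is found on the top strand at positions 87–97.
The reverse primer's reverse complement is CCGTGTTTCACA, which matches the template at positions 129–140.
Product length = (reverse-primer end) − (forward-primer start) + 1 = 140 − 87 + 1 = 54 bp.

54 bp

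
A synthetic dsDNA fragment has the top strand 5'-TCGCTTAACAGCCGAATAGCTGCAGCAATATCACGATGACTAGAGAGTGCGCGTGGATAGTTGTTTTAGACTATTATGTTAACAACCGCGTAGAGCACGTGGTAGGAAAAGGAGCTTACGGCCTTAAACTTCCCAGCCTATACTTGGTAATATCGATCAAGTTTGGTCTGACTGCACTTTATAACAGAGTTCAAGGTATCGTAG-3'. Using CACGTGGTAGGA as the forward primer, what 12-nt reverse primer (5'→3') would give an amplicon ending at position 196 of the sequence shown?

5'-CCTTGAACTCTG-3'

The forward primer binds at positions 96–107; the product's 3' end on the top strand is position 196.
The reverse primer anneals to the top strand over positions 185–196, i.e. to CAGAGTTCAAGG.
Its sequence written 5'→3' is the reverse complement: CCTTGAACTCTG.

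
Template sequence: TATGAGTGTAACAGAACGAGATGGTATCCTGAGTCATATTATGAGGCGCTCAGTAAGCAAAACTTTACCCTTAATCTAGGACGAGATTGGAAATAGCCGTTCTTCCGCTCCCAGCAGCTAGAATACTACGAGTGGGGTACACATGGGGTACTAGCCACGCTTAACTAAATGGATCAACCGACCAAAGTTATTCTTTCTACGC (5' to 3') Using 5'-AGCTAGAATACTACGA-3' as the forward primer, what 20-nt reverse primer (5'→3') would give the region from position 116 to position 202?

The product's 3' end on the top strand is position 202.
The reverse primer anneals to the top strand over positions 183–202, i.e. to CAAAGTTATTCTTTCTACGC.
Its sequence written 5'→3' is the reverse complement: GCGTAGAAAGAATAACTTTG.

5'-GCGTAGAAAGAATAACTTTG-3'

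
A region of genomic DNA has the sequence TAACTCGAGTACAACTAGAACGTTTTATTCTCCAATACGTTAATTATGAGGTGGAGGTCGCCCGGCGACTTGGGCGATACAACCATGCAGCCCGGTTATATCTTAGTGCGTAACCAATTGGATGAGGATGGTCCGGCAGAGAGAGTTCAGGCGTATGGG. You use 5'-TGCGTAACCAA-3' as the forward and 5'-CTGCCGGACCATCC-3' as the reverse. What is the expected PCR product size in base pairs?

Forward primer TGCGTAACCAA is found on the top strand at positions 107–117.
Taking the reverse complement of CTGCCGGACCATCC gives GGATGGTCCGGCAG, found at positions 126–139 on the template; the primer anneals here to the top strand with its 3' end pointing upstream.
Amplicon spans positions 107–139: 33 bp.

33 bp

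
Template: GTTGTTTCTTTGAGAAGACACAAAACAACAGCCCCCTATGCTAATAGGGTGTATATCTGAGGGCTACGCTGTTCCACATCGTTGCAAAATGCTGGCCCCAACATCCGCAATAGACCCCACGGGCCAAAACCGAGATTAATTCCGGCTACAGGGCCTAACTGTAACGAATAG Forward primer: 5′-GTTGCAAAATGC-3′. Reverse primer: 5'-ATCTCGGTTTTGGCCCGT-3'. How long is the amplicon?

56 bp

Scanning the template, GTTGCAAAATGC occurs at positions 81–92; this primer anneals to the bottom strand there with its 3' end pointing downstream.
The reverse primer's reverse complement is ACGGGCCAAAACCGAGAT, which matches the template at positions 119–136.
The product runs from position 81 to position 136, so its length is 136 − 81 + 1 = 56 bp.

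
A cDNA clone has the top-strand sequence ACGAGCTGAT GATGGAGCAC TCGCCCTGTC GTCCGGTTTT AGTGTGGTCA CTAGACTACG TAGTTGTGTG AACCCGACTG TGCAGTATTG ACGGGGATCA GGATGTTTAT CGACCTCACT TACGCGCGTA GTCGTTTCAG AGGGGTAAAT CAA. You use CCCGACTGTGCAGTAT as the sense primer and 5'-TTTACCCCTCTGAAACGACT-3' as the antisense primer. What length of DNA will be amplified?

The forward primer matches the template at positions 73–88.
Taking the reverse complement of TTTACCCCTCTGAAACGACT gives AGTCGTTTCAGAGGGGTAAA, found at positions 130–149 on the template; the primer anneals here to the top strand with its 3' end pointing upstream.
Amplicon spans positions 73–149: 77 bp.

77 bp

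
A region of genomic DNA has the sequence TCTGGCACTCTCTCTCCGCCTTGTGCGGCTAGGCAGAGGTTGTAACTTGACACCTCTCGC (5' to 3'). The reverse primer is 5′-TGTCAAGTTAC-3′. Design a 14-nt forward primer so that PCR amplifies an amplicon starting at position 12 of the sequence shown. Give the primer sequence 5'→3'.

5'-CTCTCCGCCTTGTG-3'

The reverse primer's reverse complement GTAACTTGACA matches the template at positions 42–52; the product starts at position 12.
The forward primer is identical to the top strand over positions 12–25: CTCTCCGCCTTGTG.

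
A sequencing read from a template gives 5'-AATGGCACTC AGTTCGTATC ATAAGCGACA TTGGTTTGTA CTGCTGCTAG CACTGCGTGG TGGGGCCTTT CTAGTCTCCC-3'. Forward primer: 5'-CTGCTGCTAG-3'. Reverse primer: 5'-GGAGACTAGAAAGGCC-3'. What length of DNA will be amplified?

39 bp

Scanning the template, CTGCTGCTAG occurs at positions 41–50; this primer anneals to the bottom strand there with its 3' end pointing downstream.
The reverse primer's reverse complement is GGCCTTTCTAGTCTCC, which matches the template at positions 64–79.
Product length = (reverse-primer end) − (forward-primer start) + 1 = 79 − 41 + 1 = 39 bp.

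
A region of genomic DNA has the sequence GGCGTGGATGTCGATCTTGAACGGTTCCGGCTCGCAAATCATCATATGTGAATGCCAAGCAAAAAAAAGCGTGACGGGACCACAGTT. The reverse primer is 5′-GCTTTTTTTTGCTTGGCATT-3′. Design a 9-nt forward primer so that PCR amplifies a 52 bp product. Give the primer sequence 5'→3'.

The reverse primer's reverse complement AATGCCAAGCAAAAAAAAGC matches the template at positions 51–70, so the product ends at position 70.
A 52 bp product then starts at position 70 − 52 + 1 = 19.
The forward primer is identical to the top strand there: GAACGGTTC.

5'-GAACGGTTC-3'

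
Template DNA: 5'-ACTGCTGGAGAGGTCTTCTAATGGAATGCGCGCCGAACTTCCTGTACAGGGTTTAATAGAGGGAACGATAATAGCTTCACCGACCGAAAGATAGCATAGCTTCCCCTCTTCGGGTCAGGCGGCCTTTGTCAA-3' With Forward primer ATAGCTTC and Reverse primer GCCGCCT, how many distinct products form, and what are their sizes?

Two products: 53 bp, 28 bp

The forward primer ATAGCTTC matches the top strand at positions 71–78, 96–103.
The reverse primer's reverse complement is AGGCGGC, matching at positions 117–123.
Each forward site pairs with the reverse site to give a product ending at position 123: sizes 53, 28 bp.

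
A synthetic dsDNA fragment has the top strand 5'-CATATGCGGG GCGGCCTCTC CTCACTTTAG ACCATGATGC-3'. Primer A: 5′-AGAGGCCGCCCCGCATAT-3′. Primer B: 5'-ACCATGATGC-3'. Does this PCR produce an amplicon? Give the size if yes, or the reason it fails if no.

No product — the primers' 3' ends point away from each other.

Primer A (AGAGGCCGCCCCGCATAT) has reverse complement ATATGCGGGGCGGCCTCT, which matches the top strand at positions 2–19; primer A anneals to the top strand there with its 3' end pointing upstream toward position 2.
Primer B (ACCATGATGC) matches the top strand directly at positions 31–40; it anneals to the bottom strand with its 3' end pointing downstream toward position 40.
The 3' ends diverge (primer A extends toward position 1, primer B toward position 40), so the primers never converge on a shared product.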